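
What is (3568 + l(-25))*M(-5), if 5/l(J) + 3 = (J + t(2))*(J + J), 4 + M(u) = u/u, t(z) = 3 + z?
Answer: -10671903/997 ≈ -10704.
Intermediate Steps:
M(u) = -3 (M(u) = -4 + u/u = -4 + 1 = -3)
l(J) = 5/(-3 + 2*J*(5 + J)) (l(J) = 5/(-3 + (J + (3 + 2))*(J + J)) = 5/(-3 + (J + 5)*(2*J)) = 5/(-3 + (5 + J)*(2*J)) = 5/(-3 + 2*J*(5 + J)))
(3568 + l(-25))*M(-5) = (3568 + 5/(-3 + 2*(-25)**2 + 10*(-25)))*(-3) = (3568 + 5/(-3 + 2*625 - 250))*(-3) = (3568 + 5/(-3 + 1250 - 250))*(-3) = (3568 + 5/997)*(-3) = (3557301/997)*(-3) = -10671903/997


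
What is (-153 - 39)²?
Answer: 36864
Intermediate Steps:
(-153 - 39)² = (-192)² = 36864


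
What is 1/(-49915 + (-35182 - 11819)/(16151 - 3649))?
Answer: -12502/624084331 ≈ -2.0033e-5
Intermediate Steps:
1/(-49915 + (-35182 - 11819)/(16151 - 3649)) = 1/(-49915 - 47001/12502) = 1/(-624084331/12502) = -12502/624084331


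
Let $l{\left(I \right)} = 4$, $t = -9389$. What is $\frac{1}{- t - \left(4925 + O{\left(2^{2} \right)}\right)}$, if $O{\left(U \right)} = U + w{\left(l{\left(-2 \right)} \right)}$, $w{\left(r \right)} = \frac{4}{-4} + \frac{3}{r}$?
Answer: $\frac{4}{17841} \approx 0.0002242$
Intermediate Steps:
$w{\left(r \right)} = -1 + \frac{3}{r}$ ($w{\left(r \right)} = 4 \left(- \frac{1}{4}\right) + \frac{3}{r} = -1 + \frac{3}{r}$)
$O{\left(U \right)} = - \frac{1}{4} + U$ ($O{\left(U \right)} = U + \frac{3 - 4}{4} = U + \frac{1}{4} \left(-1\right) = U - \frac{1}{4} = - \frac{1}{4} + U$)
$\frac{1}{- t - \left(4925 + O{\left(2^{2} \right)}\right)} = \frac{1}{\left(-1\right) \left(-9389\right) - \frac{19715}{4}} = \frac{1}{9389 - \frac{19715}{4}} = \frac{1}{\frac{17841}{4}} = \frac{4}{17841}$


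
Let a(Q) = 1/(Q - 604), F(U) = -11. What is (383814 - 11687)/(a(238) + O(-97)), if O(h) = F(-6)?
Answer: -136198482/4027 ≈ -33821.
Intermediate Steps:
O(h) = -11
a(Q) = 1/(-604 + Q)
(383814 - 11687)/(a(238) + O(-97)) = (383814 - 11687)/(1/(-604 + 238) - 11) = 372127/(1/(-366) - 11) = 372127/(-1/366 - 11) = 372127/(-4027/366) = 372127*(-366/4027) = -136198482/4027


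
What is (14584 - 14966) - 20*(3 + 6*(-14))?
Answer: 1238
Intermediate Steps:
(14584 - 14966) - 20*(3 + 6*(-14)) = -382 - 20*(3 - 84) = -382 - 20*(-81) = -382 + 1620 = 1238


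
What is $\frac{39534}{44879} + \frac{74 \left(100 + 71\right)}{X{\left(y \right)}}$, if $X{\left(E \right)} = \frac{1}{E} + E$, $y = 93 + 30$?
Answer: $\frac{35224854969}{339509635} \approx 103.75$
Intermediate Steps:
$y = 123$
$X{\left(E \right)} = E + \frac{1}{E}$
$\frac{39534}{44879} + \frac{74 \left(100 + 71\right)}{X{\left(y \right)}} = \frac{39534}{44879} + \frac{74 \left(100 + 71\right)}{123 + \frac{1}{123}} = 39534 \cdot \frac{1}{44879} + \frac{74 \cdot 171}{123 + \frac{1}{123}} = \frac{39534}{44879} + \frac{12654}{\frac{15130}{123}} = \frac{39534}{44879} + 12654 \cdot \frac{123}{15130} = \frac{39534}{44879} + \frac{778221}{7565} = \frac{35224854969}{339509635}$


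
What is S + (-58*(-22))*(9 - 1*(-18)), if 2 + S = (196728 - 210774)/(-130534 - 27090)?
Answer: 2715080423/78812 ≈ 34450.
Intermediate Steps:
S = -150601/78812 (S = -2 + (196728 - 210774)/(-130534 - 27090) = -2 - 14046/(-157624) = -2 - 14046*(-1/157624) = -2 + 7023/78812 = -150601/78812 ≈ -1.9109)
S + (-58*(-22))*(9 - 1*(-18)) = -150601/78812 + (-58*(-22))*(9 - 1*(-18)) = -150601/78812 + 1276*(9 + 18) = -150601/78812 + 1276*27 = -150601/78812 + 34452 = 2715080423/78812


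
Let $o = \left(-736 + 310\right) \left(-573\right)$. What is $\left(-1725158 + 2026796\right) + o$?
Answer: $545736$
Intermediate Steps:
$o = 244098$ ($o = \left(-426\right) \left(-573\right) = 244098$)
$\left(-1725158 + 2026796\right) + o = \left(-1725158 + 2026796\right) + 244098 = 301638 + 244098 = 545736$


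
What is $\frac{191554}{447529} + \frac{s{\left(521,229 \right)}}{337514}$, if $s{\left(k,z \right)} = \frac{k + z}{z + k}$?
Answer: $\frac{64652604285}{151047302906} \approx 0.42803$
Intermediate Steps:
$s{\left(k,z \right)} = 1$ ($s{\left(k,z \right)} = \frac{k + z}{k + z} = 1$)
$\frac{191554}{447529} + \frac{s{\left(521,229 \right)}}{337514} = \frac{191554}{447529} + 1 \cdot \frac{1}{337514} = 191554 \cdot \frac{1}{447529} + 1 \cdot \frac{1}{337514} = \frac{191554}{447529} + \frac{1}{337514} = \frac{64652604285}{151047302906}$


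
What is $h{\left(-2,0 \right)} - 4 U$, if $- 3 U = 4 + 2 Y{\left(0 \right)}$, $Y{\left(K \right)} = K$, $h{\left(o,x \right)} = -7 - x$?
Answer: $- \frac{5}{3} \approx -1.6667$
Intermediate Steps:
$U = - \frac{4}{3}$ ($U = - \frac{4 + 2 \cdot 0}{3} = - \frac{4 + 0}{3} = \left(- \frac{1}{3}\right) 4 = - \frac{4}{3} \approx -1.3333$)
$h{\left(-2,0 \right)} - 4 U = \left(-7 - 0\right) - - \frac{16}{3} = \left(-7 + 0\right) + \frac{16}{3} = -7 + \frac{16}{3} = - \frac{5}{3}$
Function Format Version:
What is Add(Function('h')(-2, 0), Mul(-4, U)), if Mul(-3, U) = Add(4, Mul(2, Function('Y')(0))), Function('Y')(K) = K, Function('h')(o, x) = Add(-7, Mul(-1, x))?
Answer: Rational(-5, 3) ≈ -1.6667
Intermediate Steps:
U = Rational(-4, 3) (U = Mul(Rational(-1, 3), Add(4, Mul(2, 0))) = Mul(Rational(-1, 3), Add(4, 0)) = Mul(Rational(-1, 3), 4) = Rational(-4, 3) ≈ -1.3333)
Add(Function('h')(-2, 0), Mul(-4, U)) = Add(Add(-7, Mul(-1, 0)), Mul(-4, Rational(-4, 3))) = Add(Add(-7, 0), Rational(16, 3)) = Add(-7, Rational(16, 3)) = Rational(-5, 3)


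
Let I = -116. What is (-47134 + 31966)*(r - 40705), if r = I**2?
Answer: 413312832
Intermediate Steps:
r = 13456 (r = (-116)**2 = 13456)
(-47134 + 31966)*(r - 40705) = (-47134 + 31966)*(13456 - 40705) = -15168*(-27249) = 413312832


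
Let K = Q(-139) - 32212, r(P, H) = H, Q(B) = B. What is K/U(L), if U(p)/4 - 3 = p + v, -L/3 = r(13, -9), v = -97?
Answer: 32351/268 ≈ 120.71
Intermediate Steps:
L = 27 (L = -3*(-9) = 27)
U(p) = -376 + 4*p (U(p) = 12 + 4*(p - 97) = 12 + 4*(-97 + p) = 12 + (-388 + 4*p) = -376 + 4*p)
K = -32351 (K = -139 - 32212 = -32351)
K/U(L) = -32351/(-376 + 4*27) = -32351/(-376 + 108) = -32351/(-268) = -32351*(-1/268) = 32351/268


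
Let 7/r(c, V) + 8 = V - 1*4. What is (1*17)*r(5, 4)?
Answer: -119/8 ≈ -14.875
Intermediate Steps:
r(c, V) = 7/(-12 + V) (r(c, V) = 7/(-8 + (V - 1*4)) = 7/(-8 + (V - 4)) = 7/(-8 + (-4 + V)) = 7/(-12 + V))
(1*17)*r(5, 4) = (1*17)*(7/(-12 + 4)) = 17*(7/(-8)) = 17*(7*(-1/8)) = 17*(-7/8) = -119/8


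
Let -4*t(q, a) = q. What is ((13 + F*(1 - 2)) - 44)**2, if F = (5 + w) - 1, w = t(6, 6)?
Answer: 4489/4 ≈ 1122.3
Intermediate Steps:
t(q, a) = -q/4
w = -3/2 (w = -1/4*6 = -3/2 ≈ -1.5000)
F = 5/2 (F = (5 - 3/2) - 1 = 7/2 - 1 = 5/2 ≈ 2.5000)
((13 + F*(1 - 2)) - 44)**2 = ((13 + 5*(1 - 2)/2) - 44)**2 = ((13 + (5/2)*(-1)) - 44)**2 = ((13 - 5/2) - 44)**2 = (21/2 - 44)**2 = (-67/2)**2 = 4489/4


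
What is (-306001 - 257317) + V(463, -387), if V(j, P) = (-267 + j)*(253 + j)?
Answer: -422982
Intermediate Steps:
(-306001 - 257317) + V(463, -387) = (-306001 - 257317) + (-67551 + 463² - 14*463) = -563318 + (-67551 + 214369 - 6482) = -563318 + 140336 = -422982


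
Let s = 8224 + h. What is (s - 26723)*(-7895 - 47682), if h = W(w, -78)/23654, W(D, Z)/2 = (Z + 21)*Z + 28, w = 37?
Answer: 12159313850823/11827 ≈ 1.0281e+9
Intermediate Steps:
W(D, Z) = 56 + 2*Z*(21 + Z) (W(D, Z) = 2*((Z + 21)*Z + 28) = 2*((21 + Z)*Z + 28) = 2*(Z*(21 + Z) + 28) = 2*(28 + Z*(21 + Z)) = 56 + 2*Z*(21 + Z))
h = 4474/11827 (h = (56 + 2*(-78)² + 42*(-78))/23654 = (56 + 2*6084 - 3276)*(1/23654) = (56 + 12168 - 3276)*(1/23654) = 8948*(1/23654) = 4474/11827 ≈ 0.37829)
s = 97269722/11827 (s = 8224 + 4474/11827 = 97269722/11827 ≈ 8224.4)
(s - 26723)*(-7895 - 47682) = (97269722/11827 - 26723)*(-7895 - 47682) = -218783199/11827*(-55577) = 12159313850823/11827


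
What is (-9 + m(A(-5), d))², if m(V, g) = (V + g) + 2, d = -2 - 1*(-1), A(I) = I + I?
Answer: 324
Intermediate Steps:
A(I) = 2*I
d = -1 (d = -2 + 1 = -1)
m(V, g) = 2 + V + g
(-9 + m(A(-5), d))² = (-9 + (2 + 2*(-5) - 1))² = (-9 + (2 - 10 - 1))² = (-9 - 9)² = (-18)² = 324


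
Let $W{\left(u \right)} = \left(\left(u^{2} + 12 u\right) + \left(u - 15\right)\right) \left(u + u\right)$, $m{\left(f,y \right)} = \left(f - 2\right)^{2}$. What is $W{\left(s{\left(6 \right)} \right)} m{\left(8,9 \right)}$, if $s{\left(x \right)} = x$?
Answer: $42768$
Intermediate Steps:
$m{\left(f,y \right)} = \left(-2 + f\right)^{2}$
$W{\left(u \right)} = 2 u \left(-15 + u^{2} + 13 u\right)$ ($W{\left(u \right)} = \left(\left(u^{2} + 12 u\right) + \left(-15 + u\right)\right) 2 u = \left(-15 + u^{2} + 13 u\right) 2 u = 2 u \left(-15 + u^{2} + 13 u\right)$)
$W{\left(s{\left(6 \right)} \right)} m{\left(8,9 \right)} = 2 \cdot 6 \left(-15 + 6^{2} + 13 \cdot 6\right) \left(-2 + 8\right)^{2} = 2 \cdot 6 \left(-15 + 36 + 78\right) 6^{2} = 2 \cdot 6 \cdot 99 \cdot 36 = 1188 \cdot 36 = 42768$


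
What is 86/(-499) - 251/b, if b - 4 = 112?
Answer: -135225/57884 ≈ -2.3361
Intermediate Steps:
b = 116 (b = 4 + 112 = 116)
86/(-499) - 251/b = 86/(-499) - 251/116 = 86*(-1/499) - 251*1/116 = -86/499 - 251/116 = -135225/57884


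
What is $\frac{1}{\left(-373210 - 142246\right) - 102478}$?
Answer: $- \frac{1}{617934} \approx -1.6183 \cdot 10^{-6}$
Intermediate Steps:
$\frac{1}{\left(-373210 - 142246\right) - 102478} = \frac{1}{-515456 - 102478} = \frac{1}{-617934} = - \frac{1}{617934}$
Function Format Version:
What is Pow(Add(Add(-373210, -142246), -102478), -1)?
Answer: Rational(-1, 617934) ≈ -1.6183e-6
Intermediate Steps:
Pow(Add(Add(-373210, -142246), -102478), -1) = Pow(Add(-515456, -102478), -1) = Pow(-617934, -1) = Rational(-1, 617934)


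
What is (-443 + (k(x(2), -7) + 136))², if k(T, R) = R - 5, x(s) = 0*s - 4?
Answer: 101761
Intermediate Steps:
x(s) = -4 (x(s) = 0 - 4 = -4)
k(T, R) = -5 + R
(-443 + (k(x(2), -7) + 136))² = (-443 + ((-5 - 7) + 136))² = (-443 + (-12 + 136))² = (-443 + 124)² = (-319)² = 101761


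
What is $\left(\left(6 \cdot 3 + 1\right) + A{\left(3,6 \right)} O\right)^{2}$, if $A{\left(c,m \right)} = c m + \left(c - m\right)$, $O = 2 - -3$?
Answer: $8836$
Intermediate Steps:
$O = 5$ ($O = 2 + 3 = 5$)
$A{\left(c,m \right)} = c - m + c m$
$\left(\left(6 \cdot 3 + 1\right) + A{\left(3,6 \right)} O\right)^{2} = \left(\left(6 \cdot 3 + 1\right) + \left(3 - 6 + 3 \cdot 6\right) 5\right)^{2} = \left(\left(18 + 1\right) + \left(3 - 6 + 18\right) 5\right)^{2} = \left(19 + 15 \cdot 5\right)^{2} = \left(19 + 75\right)^{2} = 94^{2} = 8836$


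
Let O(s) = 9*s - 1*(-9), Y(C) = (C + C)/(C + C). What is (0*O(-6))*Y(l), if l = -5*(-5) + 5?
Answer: 0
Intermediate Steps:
l = 30 (l = 25 + 5 = 30)
Y(C) = 1 (Y(C) = (2*C)/((2*C)) = (2*C)*(1/(2*C)) = 1)
O(s) = 9 + 9*s (O(s) = 9*s + 9 = 9 + 9*s)
(0*O(-6))*Y(l) = (0*(9 + 9*(-6)))*1 = (0*(9 - 54))*1 = (0*(-45))*1 = 0*1 = 0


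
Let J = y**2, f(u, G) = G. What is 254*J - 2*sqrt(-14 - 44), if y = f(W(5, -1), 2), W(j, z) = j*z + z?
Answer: 1016 - 2*I*sqrt(58) ≈ 1016.0 - 15.232*I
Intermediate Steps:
W(j, z) = z + j*z
y = 2
J = 4 (J = 2**2 = 4)
254*J - 2*sqrt(-14 - 44) = 254*4 - 2*sqrt(-14 - 44) = 1016 - 2*I*sqrt(58)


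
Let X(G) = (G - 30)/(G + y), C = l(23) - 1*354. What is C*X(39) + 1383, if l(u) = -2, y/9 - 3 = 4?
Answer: 22977/17 ≈ 1351.6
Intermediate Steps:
y = 63 (y = 27 + 9*4 = 27 + 36 = 63)
C = -356 (C = -2 - 1*354 = -2 - 354 = -356)
X(G) = (-30 + G)/(63 + G) (X(G) = (G - 30)/(G + 63) = (-30 + G)/(63 + G))
C*X(39) + 1383 = -356*(-30 + 39)/(63 + 39) + 1383 = -356*9/102 + 1383 = -178*9/51 + 1383 = -356*3/34 + 1383 = -534/17 + 1383 = 22977/17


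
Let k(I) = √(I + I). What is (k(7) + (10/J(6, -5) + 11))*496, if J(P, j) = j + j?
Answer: 4960 + 496*√14 ≈ 6815.9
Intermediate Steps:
J(P, j) = 2*j
k(I) = √2*√I (k(I) = √(2*I) = √2*√I)
(k(7) + (10/J(6, -5) + 11))*496 = (√2*√7 + (10/(2*(-5)) + 11))*496 = (√14 + (10/(-10) + 11))*496 = (√14 + (-⅒*10 + 11))*496 = (√14 + (-1 + 11))*496 = (√14 + 10)*496 = (10 + √14)*496 = 4960 + 496*√14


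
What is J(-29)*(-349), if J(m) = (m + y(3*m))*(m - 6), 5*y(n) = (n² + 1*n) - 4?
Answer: 17914519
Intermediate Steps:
y(n) = -⅘ + n/5 + n²/5 (y(n) = ((n² + 1*n) - 4)/5 = ((n² + n) - 4)/5 = ((n + n²) - 4)/5 = (-4 + n + n²)/5 = -⅘ + n/5 + n²/5)
J(m) = (-6 + m)*(-⅘ + 8*m/5 + 9*m²/5) (J(m) = (m + (-⅘ + (3*m)/5 + (3*m)²/5))*(m - 6) = (m + (-⅘ + 3*m/5 + (9*m²)/5))*(-6 + m) = (m + (-⅘ + 3*m/5 + 9*m²/5))*(-6 + m) = (-⅘ + 8*m/5 + 9*m²/5)*(-6 + m) = (-6 + m)*(-⅘ + 8*m/5 + 9*m²/5))
J(-29)*(-349) = (24/5 - 52/5*(-29) - 46/5*(-29)² + (9/5)*(-29)³)*(-349) = (24/5 + 1508/5 - 46/5*841 + (9/5)*(-24389))*(-349) = (24/5 + 1508/5 - 38686/5 - 219501/5)*(-349) = -51331*(-349) = 17914519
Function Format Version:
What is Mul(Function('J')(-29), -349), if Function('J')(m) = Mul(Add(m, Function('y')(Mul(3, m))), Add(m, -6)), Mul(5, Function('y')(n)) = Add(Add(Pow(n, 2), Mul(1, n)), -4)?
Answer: 17914519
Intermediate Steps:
Function('y')(n) = Add(Rational(-4, 5), Mul(Rational(1, 5), n), Mul(Rational(1, 5), Pow(n, 2))) (Function('y')(n) = Mul(Rational(1, 5), Add(Add(Pow(n, 2), Mul(1, n)), -4)) = Mul(Rational(1, 5), Add(Add(Pow(n, 2), n), -4)) = Mul(Rational(1, 5), Add(Add(n, Pow(n, 2)), -4)) = Mul(Rational(1, 5), Add(-4, n, Pow(n, 2))) = Add(Rational(-4, 5), Mul(Rational(1, 5), n), Mul(Rational(1, 5), Pow(n, 2))))
Function('J')(m) = Mul(Add(-6, m), Add(Rational(-4, 5), Mul(Rational(8, 5), m), Mul(Rational(9, 5), Pow(m, 2)))) (Function('J')(m) = Mul(Add(m, Add(Rational(-4, 5), Mul(Rational(1, 5), Mul(3, m)), Mul(Rational(1, 5), Pow(Mul(3, m), 2)))), Add(m, -6)) = Mul(Add(m, Add(Rational(-4, 5), Mul(Rational(3, 5), m), Mul(Rational(1, 5), Mul(9, Pow(m, 2))))), Add(-6, m)) = Mul(Add(m, Add(Rational(-4, 5), Mul(Rational(3, 5), m), Mul(Rational(9, 5), Pow(m, 2)))), Add(-6, m)) = Mul(Add(Rational(-4, 5), Mul(Rational(8, 5), m), Mul(Rational(9, 5), Pow(m, 2))), Add(-6, m)) = Mul(Add(-6, m), Add(Rational(-4, 5), Mul(Rational(8, 5), m), Mul(Rational(9, 5), Pow(m, 2)))))
Mul(Function('J')(-29), -349) = Mul(Add(Rational(24, 5), Mul(Rational(-52, 5), -29), Mul(Rational(-46, 5), Pow(-29, 2)), Mul(Rational(9, 5), Pow(-29, 3))), -349) = Mul(Add(Rational(24, 5), Rational(1508, 5), Mul(Rational(-46, 5), 841), Mul(Rational(9, 5), -24389)), -349) = Mul(Add(Rational(24, 5), Rational(1508, 5), Rational(-38686, 5), Rational(-219501, 5)), -349) = Mul(-51331, -349) = 17914519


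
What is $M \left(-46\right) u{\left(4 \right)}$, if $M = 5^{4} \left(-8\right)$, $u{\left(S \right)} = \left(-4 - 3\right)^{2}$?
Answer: $11270000$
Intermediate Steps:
$u{\left(S \right)} = 49$ ($u{\left(S \right)} = \left(-7\right)^{2} = 49$)
$M = -5000$ ($M = 625 \left(-8\right) = -5000$)
$M \left(-46\right) u{\left(4 \right)} = \left(-5000\right) \left(-46\right) 49 = 230000 \cdot 49 = 11270000$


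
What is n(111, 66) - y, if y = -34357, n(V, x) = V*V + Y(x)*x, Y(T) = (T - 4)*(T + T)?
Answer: 586822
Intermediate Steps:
Y(T) = 2*T*(-4 + T) (Y(T) = (-4 + T)*(2*T) = 2*T*(-4 + T))
n(V, x) = V**2 + 2*x**2*(-4 + x) (n(V, x) = V*V + (2*x*(-4 + x))*x = V**2 + 2*x**2*(-4 + x))
n(111, 66) - y = (111**2 + 2*66**2*(-4 + 66)) - 1*(-34357) = (12321 + 2*4356*62) + 34357 = (12321 + 540144) + 34357 = 552465 + 34357 = 586822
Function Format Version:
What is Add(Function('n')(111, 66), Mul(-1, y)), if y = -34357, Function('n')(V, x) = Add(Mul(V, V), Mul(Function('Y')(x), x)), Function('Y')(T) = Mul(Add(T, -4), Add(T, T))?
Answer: 586822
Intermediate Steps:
Function('Y')(T) = Mul(2, T, Add(-4, T)) (Function('Y')(T) = Mul(Add(-4, T), Mul(2, T)) = Mul(2, T, Add(-4, T)))
Function('n')(V, x) = Add(Pow(V, 2), Mul(2, Pow(x, 2), Add(-4, x))) (Function('n')(V, x) = Add(Mul(V, V), Mul(Mul(2, x, Add(-4, x)), x)) = Add(Pow(V, 2), Mul(2, Pow(x, 2), Add(-4, x))))
Add(Function('n')(111, 66), Mul(-1, y)) = Add(Add(Pow(111, 2), Mul(2, Pow(66, 2), Add(-4, 66))), Mul(-1, -34357)) = Add(Add(12321, Mul(2, 4356, 62)), 34357) = Add(Add(12321, 540144), 34357) = Add(552465, 34357) = 586822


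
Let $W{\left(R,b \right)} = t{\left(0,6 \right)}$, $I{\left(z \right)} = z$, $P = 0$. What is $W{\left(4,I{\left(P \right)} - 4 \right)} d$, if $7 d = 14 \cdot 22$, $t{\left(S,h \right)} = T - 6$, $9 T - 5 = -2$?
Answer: $- \frac{748}{3} \approx -249.33$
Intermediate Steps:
$T = \frac{1}{3}$ ($T = \frac{5}{9} + \frac{1}{9} \left(-2\right) = \frac{5}{9} - \frac{2}{9} = \frac{1}{3} \approx 0.33333$)
$t{\left(S,h \right)} = - \frac{17}{3}$ ($t{\left(S,h \right)} = \frac{1}{3} - 6 = - \frac{17}{3}$)
$W{\left(R,b \right)} = - \frac{17}{3}$
$d = 44$ ($d = \frac{14 \cdot 22}{7} = \frac{1}{7} \cdot 308 = 44$)
$W{\left(4,I{\left(P \right)} - 4 \right)} d = \left(- \frac{17}{3}\right) 44 = - \frac{748}{3}$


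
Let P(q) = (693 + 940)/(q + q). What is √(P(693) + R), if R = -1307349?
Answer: I*√279045548474/462 ≈ 1143.4*I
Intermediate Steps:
P(q) = 1633/(2*q) (P(q) = 1633/((2*q)) = 1633*(1/(2*q)) = 1633/(2*q))
√(P(693) + R) = √((1633/2)/693 - 1307349) = √((1633/2)*(1/693) - 1307349) = √(1633/1386 - 1307349) = √(-1811984081/1386) = I*√279045548474/462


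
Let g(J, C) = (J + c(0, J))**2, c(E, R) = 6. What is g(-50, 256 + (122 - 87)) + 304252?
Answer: 306188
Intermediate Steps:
g(J, C) = (6 + J)**2 (g(J, C) = (J + 6)**2 = (6 + J)**2)
g(-50, 256 + (122 - 87)) + 304252 = (6 - 50)**2 + 304252 = (-44)**2 + 304252 = 1936 + 304252 = 306188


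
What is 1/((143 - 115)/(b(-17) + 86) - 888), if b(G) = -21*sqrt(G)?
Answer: -826411/733719373 - 147*I*sqrt(17)/2934877492 ≈ -0.0011263 - 2.0652e-7*I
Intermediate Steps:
1/((143 - 115)/(b(-17) + 86) - 888) = 1/((143 - 115)/(-21*I*sqrt(17) + 86) - 888) = 1/(28/(-21*I*sqrt(17) + 86) - 888) = 1/(28/(86 - 21*I*sqrt(17)) - 888) = 1/(-888 + 28/(86 - 21*I*sqrt(17)))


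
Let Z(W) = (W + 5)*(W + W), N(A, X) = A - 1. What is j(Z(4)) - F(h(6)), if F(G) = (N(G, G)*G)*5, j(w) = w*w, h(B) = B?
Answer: 5034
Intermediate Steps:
N(A, X) = -1 + A
Z(W) = 2*W*(5 + W) (Z(W) = (5 + W)*(2*W) = 2*W*(5 + W))
j(w) = w**2
F(G) = 5*G*(-1 + G) (F(G) = ((-1 + G)*G)*5 = (G*(-1 + G))*5 = 5*G*(-1 + G))
j(Z(4)) - F(h(6)) = (2*4*(5 + 4))**2 - 5*6*(-1 + 6) = (2*4*9)**2 - 5*6*5 = 72**2 - 1*150 = 5184 - 150 = 5034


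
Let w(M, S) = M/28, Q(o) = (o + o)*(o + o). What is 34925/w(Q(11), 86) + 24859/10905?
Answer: 242637074/119955 ≈ 2022.7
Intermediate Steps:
Q(o) = 4*o² (Q(o) = (2*o)*(2*o) = 4*o²)
w(M, S) = M/28 (w(M, S) = M*(1/28) = M/28)
34925/w(Q(11), 86) + 24859/10905 = 34925/(((4*11²)/28)) + 24859/10905 = 34925/(((4*121)/28)) + 24859*(1/10905) = 34925/(((1/28)*484)) + 24859/10905 = 34925/(121/7) + 24859/10905 = 34925*(7/121) + 24859/10905 = 22225/11 + 24859/10905 = 242637074/119955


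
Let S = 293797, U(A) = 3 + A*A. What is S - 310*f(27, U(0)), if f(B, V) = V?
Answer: 292867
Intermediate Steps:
U(A) = 3 + A**2
S - 310*f(27, U(0)) = 293797 - 310*(3 + 0**2) = 293797 - 310*(3 + 0) = 293797 - 310*3 = 293797 - 1*930 = 293797 - 930 = 292867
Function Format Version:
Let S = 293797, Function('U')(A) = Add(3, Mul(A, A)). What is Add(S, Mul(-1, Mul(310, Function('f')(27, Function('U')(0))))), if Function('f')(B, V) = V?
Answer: 292867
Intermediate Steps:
Function('U')(A) = Add(3, Pow(A, 2))
Add(S, Mul(-1, Mul(310, Function('f')(27, Function('U')(0))))) = Add(293797, Mul(-1, Mul(310, Add(3, Pow(0, 2))))) = Add(293797, Mul(-1, Mul(310, Add(3, 0)))) = Add(293797, Mul(-1, Mul(310, 3))) = Add(293797, Mul(-1, 930)) = Add(293797, -930) = 292867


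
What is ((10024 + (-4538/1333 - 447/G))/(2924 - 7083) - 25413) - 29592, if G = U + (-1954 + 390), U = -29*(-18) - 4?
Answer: -318986238245545/5798968562 ≈ -55007.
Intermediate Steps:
U = 518 (U = 522 - 4 = 518)
G = -1046 (G = 518 + (-1954 + 390) = 518 - 1564 = -1046)
((10024 + (-4538/1333 - 447/G))/(2924 - 7083) - 25413) - 29592 = ((10024 + (-4538/1333 - 447/(-1046)))/(2924 - 7083) - 25413) - 29592 = ((10024 + (-4538*1/1333 - 447*(-1/1046)))/(-4159) - 25413) - 29592 = ((10024 + (-4538/1333 + 447/1046))*(-1/4159) - 25413) - 29592 = ((10024 - 4150897/1394318)*(-1/4159) - 25413) - 29592 = ((13972492735/1394318)*(-1/4159) - 25413) - 29592 = (-13972492735/5798968562 - 25413) - 29592 = -147383160558841/5798968562 - 29592 = -318986238245545/5798968562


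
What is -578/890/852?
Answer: -289/379140 ≈ -0.00076225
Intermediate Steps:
-578/890/852 = -578*1/890*(1/852) = -289/445*1/852 = -289/379140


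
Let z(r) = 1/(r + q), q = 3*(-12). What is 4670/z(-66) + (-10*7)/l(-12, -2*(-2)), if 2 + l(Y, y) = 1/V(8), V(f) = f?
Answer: -1428908/3 ≈ -4.7630e+5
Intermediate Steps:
q = -36
l(Y, y) = -15/8 (l(Y, y) = -2 + 1/8 = -15/8)
z(r) = 1/(-36 + r) (z(r) = 1/(r - 36) = 1/(-36 + r))
4670/z(-66) + (-10*7)/l(-12, -2*(-2)) = 4670/(1/(-36 - 66)) + (-10*7)/(-15/8) = 4670/(1/(-102)) - 70*(-8/15) = 4670/(-1/102) + 112/3 = 4670*(-102) + 112/3 = -476340 + 112/3 = -1428908/3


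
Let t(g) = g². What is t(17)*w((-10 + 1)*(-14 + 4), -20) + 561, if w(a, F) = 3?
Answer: 1428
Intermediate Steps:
t(17)*w((-10 + 1)*(-14 + 4), -20) + 561 = 17²*3 + 561 = 289*3 + 561 = 867 + 561 = 1428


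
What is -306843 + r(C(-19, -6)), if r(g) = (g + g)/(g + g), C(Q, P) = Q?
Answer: -306842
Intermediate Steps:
r(g) = 1 (r(g) = (2*g)/((2*g)) = (2*g)*(1/(2*g)) = 1)
-306843 + r(C(-19, -6)) = -306843 + 1 = -306842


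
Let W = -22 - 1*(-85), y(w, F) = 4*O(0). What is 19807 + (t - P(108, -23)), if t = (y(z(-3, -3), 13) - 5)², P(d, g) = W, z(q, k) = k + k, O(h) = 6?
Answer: 20105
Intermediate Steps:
z(q, k) = 2*k
y(w, F) = 24 (y(w, F) = 4*6 = 24)
W = 63 (W = -22 + 85 = 63)
P(d, g) = 63
t = 361 (t = (24 - 5)² = 19² = 361)
19807 + (t - P(108, -23)) = 19807 + (361 - 1*63) = 19807 + (361 - 63) = 19807 + 298 = 20105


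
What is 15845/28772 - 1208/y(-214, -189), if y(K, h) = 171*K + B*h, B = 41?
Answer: 737371411/1275836796 ≈ 0.57795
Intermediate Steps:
y(K, h) = 41*h + 171*K (y(K, h) = 171*K + 41*h = 41*h + 171*K)
15845/28772 - 1208/y(-214, -189) = 15845/28772 - 1208/(41*(-189) + 171*(-214)) = 15845*(1/28772) - 1208/(-7749 - 36594) = 15845/28772 - 1208/(-44343) = 15845/28772 - 1208*(-1/44343) = 15845/28772 + 1208/44343 = 737371411/1275836796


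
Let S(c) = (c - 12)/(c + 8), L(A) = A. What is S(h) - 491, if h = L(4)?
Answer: -1475/3 ≈ -491.67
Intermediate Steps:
h = 4
S(c) = (-12 + c)/(8 + c)
S(h) - 491 = (-12 + 4)/(8 + 4) - 491 = -8/12 - 491 = (1/12)*(-8) - 491 = -2/3 - 491 = -1475/3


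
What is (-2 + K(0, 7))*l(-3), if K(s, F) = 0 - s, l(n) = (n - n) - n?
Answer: -6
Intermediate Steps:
l(n) = -n (l(n) = 0 - n = -n)
K(s, F) = -s
(-2 + K(0, 7))*l(-3) = (-2 - 1*0)*(-1*(-3)) = (-2 + 0)*3 = -2*3 = -6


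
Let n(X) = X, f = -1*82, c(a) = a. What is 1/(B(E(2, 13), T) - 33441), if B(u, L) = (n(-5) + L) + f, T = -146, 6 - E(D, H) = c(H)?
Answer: -1/33674 ≈ -2.9697e-5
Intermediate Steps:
f = -82
E(D, H) = 6 - H
B(u, L) = -87 + L (B(u, L) = (-5 + L) - 82 = -87 + L)
1/(B(E(2, 13), T) - 33441) = 1/((-87 - 146) - 33441) = 1/(-233 - 33441) = 1/(-33674) = -1/33674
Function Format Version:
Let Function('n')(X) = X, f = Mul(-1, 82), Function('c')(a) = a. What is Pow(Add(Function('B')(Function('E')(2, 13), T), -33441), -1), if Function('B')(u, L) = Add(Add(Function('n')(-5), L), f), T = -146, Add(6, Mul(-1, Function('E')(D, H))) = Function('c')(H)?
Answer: Rational(-1, 33674) ≈ -2.9697e-5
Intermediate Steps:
f = -82
Function('E')(D, H) = Add(6, Mul(-1, H))
Function('B')(u, L) = Add(-87, L) (Function('B')(u, L) = Add(Add(-5, L), -82) = Add(-87, L))
Pow(Add(Function('B')(Function('E')(2, 13), T), -33441), -1) = Pow(Add(Add(-87, -146), -33441), -1) = Pow(Add(-233, -33441), -1) = Pow(-33674, -1) = Rational(-1, 33674)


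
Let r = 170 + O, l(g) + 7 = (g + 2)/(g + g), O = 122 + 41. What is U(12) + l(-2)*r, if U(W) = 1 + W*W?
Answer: -2186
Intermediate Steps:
U(W) = 1 + W²
O = 163
l(g) = -7 + (2 + g)/(2*g) (l(g) = -7 + (g + 2)/(g + g) = -7 + (2 + g)/((2*g)) = -7 + (2 + g)*(1/(2*g)) = -7 + (2 + g)/(2*g))
r = 333 (r = 170 + 163 = 333)
U(12) + l(-2)*r = (1 + 12²) + (-13/2 + 1/(-2))*333 = (1 + 144) + (-13/2 - ½)*333 = 145 - 7*333 = 145 - 2331 = -2186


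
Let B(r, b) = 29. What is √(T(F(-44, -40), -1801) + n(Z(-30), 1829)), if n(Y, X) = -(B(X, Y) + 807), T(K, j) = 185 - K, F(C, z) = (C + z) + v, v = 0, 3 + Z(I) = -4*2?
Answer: 9*I*√7 ≈ 23.812*I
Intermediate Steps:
Z(I) = -11 (Z(I) = -3 - 4*2 = -3 - 8 = -11)
F(C, z) = C + z (F(C, z) = (C + z) + 0 = C + z)
n(Y, X) = -836 (n(Y, X) = -(29 + 807) = -1*836 = -836)
√(T(F(-44, -40), -1801) + n(Z(-30), 1829)) = √((185 - (-44 - 40)) - 836) = √((185 - 1*(-84)) - 836) = √((185 + 84) - 836) = √(269 - 836) = √(-567) = 9*I*√7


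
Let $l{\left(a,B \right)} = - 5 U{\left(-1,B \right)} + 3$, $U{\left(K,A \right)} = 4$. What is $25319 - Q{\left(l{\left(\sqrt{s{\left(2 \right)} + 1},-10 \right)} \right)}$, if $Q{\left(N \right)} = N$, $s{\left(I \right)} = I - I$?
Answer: $25336$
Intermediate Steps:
$s{\left(I \right)} = 0$
$l{\left(a,B \right)} = -17$ ($l{\left(a,B \right)} = \left(-5\right) 4 + 3 = -20 + 3 = -17$)
$25319 - Q{\left(l{\left(\sqrt{s{\left(2 \right)} + 1},-10 \right)} \right)} = 25319 - -17 = 25319 + 17 = 25336$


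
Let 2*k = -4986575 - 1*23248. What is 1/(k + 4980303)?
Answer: 2/4950783 ≈ 4.0398e-7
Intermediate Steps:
k = -5009823/2 (k = (-4986575 - 1*23248)/2 = (-4986575 - 23248)/2 = (½)*(-5009823) = -5009823/2 ≈ -2.5049e+6)
1/(k + 4980303) = 1/(-5009823/2 + 4980303) = 1/(4950783/2) = 2/4950783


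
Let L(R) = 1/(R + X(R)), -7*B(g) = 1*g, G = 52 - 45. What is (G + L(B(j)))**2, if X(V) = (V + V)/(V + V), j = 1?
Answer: 2401/36 ≈ 66.694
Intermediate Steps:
G = 7
X(V) = 1 (X(V) = (2*V)/((2*V)) = (2*V)*(1/(2*V)) = 1)
B(g) = -g/7
L(R) = 1/(1 + R) (L(R) = 1/(R + 1) = 1/(1 + R))
(G + L(B(j)))**2 = (7 + 1/(1 - 1/7*1))**2 = (7 + 1/(1 - 1/7))**2 = (7 + 1/(6/7))**2 = (7 + 7/6)**2 = (49/6)**2 = 2401/36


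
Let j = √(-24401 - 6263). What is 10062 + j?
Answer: 10062 + 2*I*√7666 ≈ 10062.0 + 175.11*I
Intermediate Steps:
j = 2*I*√7666 (j = √(-30664) = 2*I*√7666 ≈ 175.11*I)
10062 + j = 10062 + 2*I*√7666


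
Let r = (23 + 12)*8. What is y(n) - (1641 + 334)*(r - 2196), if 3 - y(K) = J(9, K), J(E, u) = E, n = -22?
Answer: 3784094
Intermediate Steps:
y(K) = -6 (y(K) = 3 - 1*9 = 3 - 9 = -6)
r = 280 (r = 35*8 = 280)
y(n) - (1641 + 334)*(r - 2196) = -6 - (1641 + 334)*(280 - 2196) = -6 - 1975*(-1916) = -6 - 1*(-3784100) = -6 + 3784100 = 3784094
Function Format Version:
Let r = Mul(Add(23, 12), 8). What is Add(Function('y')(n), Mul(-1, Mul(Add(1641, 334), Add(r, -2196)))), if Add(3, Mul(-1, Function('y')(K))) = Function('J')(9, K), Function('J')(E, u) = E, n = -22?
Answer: 3784094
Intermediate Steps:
Function('y')(K) = -6 (Function('y')(K) = Add(3, Mul(-1, 9)) = Add(3, -9) = -6)
r = 280 (r = Mul(35, 8) = 280)
Add(Function('y')(n), Mul(-1, Mul(Add(1641, 334), Add(r, -2196)))) = Add(-6, Mul(-1, Mul(Add(1641, 334), Add(280, -2196)))) = Add(-6, Mul(-1, Mul(1975, -1916))) = Add(-6, Mul(-1, -3784100)) = Add(-6, 3784100) = 3784094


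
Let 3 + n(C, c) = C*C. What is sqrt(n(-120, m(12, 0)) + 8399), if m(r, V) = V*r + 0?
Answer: 2*sqrt(5699) ≈ 150.98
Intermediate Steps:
m(r, V) = V*r
n(C, c) = -3 + C**2 (n(C, c) = -3 + C*C = -3 + C**2)
sqrt(n(-120, m(12, 0)) + 8399) = sqrt((-3 + (-120)**2) + 8399) = sqrt((-3 + 14400) + 8399) = sqrt(14397 + 8399) = sqrt(22796) = 2*sqrt(5699)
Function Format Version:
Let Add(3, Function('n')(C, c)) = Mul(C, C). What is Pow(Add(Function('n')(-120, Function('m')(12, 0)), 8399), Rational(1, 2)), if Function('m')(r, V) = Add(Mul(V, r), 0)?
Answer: Mul(2, Pow(5699, Rational(1, 2))) ≈ 150.98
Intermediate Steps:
Function('m')(r, V) = Mul(V, r)
Function('n')(C, c) = Add(-3, Pow(C, 2)) (Function('n')(C, c) = Add(-3, Mul(C, C)) = Add(-3, Pow(C, 2)))
Pow(Add(Function('n')(-120, Function('m')(12, 0)), 8399), Rational(1, 2)) = Pow(Add(Add(-3, Pow(-120, 2)), 8399), Rational(1, 2)) = Pow(Add(Add(-3, 14400), 8399), Rational(1, 2)) = Pow(Add(14397, 8399), Rational(1, 2)) = Pow(22796, Rational(1, 2)) = Mul(2, Pow(5699, Rational(1, 2)))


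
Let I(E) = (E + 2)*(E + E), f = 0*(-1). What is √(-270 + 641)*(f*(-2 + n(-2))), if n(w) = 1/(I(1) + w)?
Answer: 0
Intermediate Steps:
f = 0
I(E) = 2*E*(2 + E) (I(E) = (2 + E)*(2*E) = 2*E*(2 + E))
n(w) = 1/(6 + w) (n(w) = 1/(2*1*(2 + 1) + w) = 1/(2*1*3 + w) = 1/(6 + w))
√(-270 + 641)*(f*(-2 + n(-2))) = √(-270 + 641)*(0*(-2 + 1/(6 - 2))) = √371*(0*(-2 + 1/4)) = √371*(0*(-2 + ¼)) = √371*(0*(-7/4)) = √371*0 = 0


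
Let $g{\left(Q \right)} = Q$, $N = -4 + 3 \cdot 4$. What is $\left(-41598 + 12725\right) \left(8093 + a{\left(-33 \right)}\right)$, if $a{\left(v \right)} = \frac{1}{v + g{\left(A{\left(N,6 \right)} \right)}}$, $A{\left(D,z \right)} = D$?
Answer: $- \frac{5841700852}{25} \approx -2.3367 \cdot 10^{8}$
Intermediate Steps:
$N = 8$ ($N = -4 + 12 = 8$)
$a{\left(v \right)} = \frac{1}{8 + v}$ ($a{\left(v \right)} = \frac{1}{v + 8} = \frac{1}{8 + v}$)
$\left(-41598 + 12725\right) \left(8093 + a{\left(-33 \right)}\right) = \left(-41598 + 12725\right) \left(8093 + \frac{1}{8 - 33}\right) = - 28873 \left(8093 + \frac{1}{-25}\right) = - 28873 \left(8093 - \frac{1}{25}\right) = \left(-28873\right) \frac{202324}{25} = - \frac{5841700852}{25}$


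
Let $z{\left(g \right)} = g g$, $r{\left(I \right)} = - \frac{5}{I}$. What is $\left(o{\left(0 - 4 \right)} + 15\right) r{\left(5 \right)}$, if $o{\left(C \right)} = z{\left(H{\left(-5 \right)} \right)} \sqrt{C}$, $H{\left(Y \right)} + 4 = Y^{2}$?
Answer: $-15 - 882 i \approx -15.0 - 882.0 i$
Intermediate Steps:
$H{\left(Y \right)} = -4 + Y^{2}$
$z{\left(g \right)} = g^{2}$
$o{\left(C \right)} = 441 \sqrt{C}$ ($o{\left(C \right)} = \left(-4 + \left(-5\right)^{2}\right)^{2} \sqrt{C} = \left(-4 + 25\right)^{2} \sqrt{C} = 21^{2} \sqrt{C} = 441 \sqrt{C}$)
$\left(o{\left(0 - 4 \right)} + 15\right) r{\left(5 \right)} = \left(441 \sqrt{0 - 4} + 15\right) \left(- \frac{5}{5}\right) = \left(441 \sqrt{-4} + 15\right) \left(\left(-5\right) \frac{1}{5}\right) = \left(441 \cdot 2 i + 15\right) \left(-1\right) = \left(882 i + 15\right) \left(-1\right) = \left(15 + 882 i\right) \left(-1\right) = -15 - 882 i$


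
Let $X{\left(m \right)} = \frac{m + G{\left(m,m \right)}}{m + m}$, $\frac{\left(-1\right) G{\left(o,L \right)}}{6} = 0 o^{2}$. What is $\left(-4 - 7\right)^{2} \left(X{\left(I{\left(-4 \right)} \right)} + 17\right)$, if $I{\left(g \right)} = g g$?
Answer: $\frac{4235}{2} \approx 2117.5$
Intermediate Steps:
$G{\left(o,L \right)} = 0$ ($G{\left(o,L \right)} = - 6 \cdot 0 o^{2} = \left(-6\right) 0 = 0$)
$I{\left(g \right)} = g^{2}$
$X{\left(m \right)} = \frac{1}{2}$ ($X{\left(m \right)} = \frac{m + 0}{m + m} = \frac{m}{2 m} = m \frac{1}{2 m} = \frac{1}{2}$)
$\left(-4 - 7\right)^{2} \left(X{\left(I{\left(-4 \right)} \right)} + 17\right) = \left(-4 - 7\right)^{2} \left(\frac{1}{2} + 17\right) = \left(-11\right)^{2} \cdot \frac{35}{2} = 121 \cdot \frac{35}{2} = \frac{4235}{2}$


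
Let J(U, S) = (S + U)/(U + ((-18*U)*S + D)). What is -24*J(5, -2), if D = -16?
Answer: -72/169 ≈ -0.42604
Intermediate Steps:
J(U, S) = (S + U)/(-16 + U - 18*S*U) (J(U, S) = (S + U)/(U + ((-18*U)*S - 16)) = (S + U)/(U + (-18*S*U - 16)) = (S + U)/(U + (-16 - 18*S*U)) = (S + U)/(-16 + U - 18*S*U))
-24*J(5, -2) = -24*(-1*(-2) - 1*5)/(16 - 1*5 + 18*(-2)*5) = -24*(2 - 5)/(16 - 5 - 180) = -24*(-3)/(-169) = -(-24)*(-3)/169 = -24*3/169 = -72/169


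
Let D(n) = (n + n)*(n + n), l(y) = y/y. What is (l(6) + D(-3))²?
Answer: 1369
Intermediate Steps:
l(y) = 1
D(n) = 4*n² (D(n) = (2*n)*(2*n) = 4*n²)
(l(6) + D(-3))² = (1 + 4*(-3)²)² = (1 + 4*9)² = (1 + 36)² = 37² = 1369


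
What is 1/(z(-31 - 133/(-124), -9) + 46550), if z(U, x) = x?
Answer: 1/46541 ≈ 2.1486e-5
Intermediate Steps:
1/(z(-31 - 133/(-124), -9) + 46550) = 1/(-9 + 46550) = 1/46541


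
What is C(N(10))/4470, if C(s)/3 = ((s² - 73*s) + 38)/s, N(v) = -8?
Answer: -343/5960 ≈ -0.057550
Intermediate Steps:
C(s) = 3*(38 + s² - 73*s)/s (C(s) = 3*(((s² - 73*s) + 38)/s) = 3*((38 + s² - 73*s)/s) = 3*(38 + s² - 73*s)/s)
C(N(10))/4470 = (-219 + 3*(-8) + 114/(-8))/4470 = (-219 - 24 + 114*(-⅛))*(1/4470) = (-219 - 24 - 57/4)*(1/4470) = -1029/4*1/4470 = -343/5960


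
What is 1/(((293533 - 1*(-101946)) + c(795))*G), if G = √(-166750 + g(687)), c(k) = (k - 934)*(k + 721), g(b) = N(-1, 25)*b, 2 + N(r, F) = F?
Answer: -I*√150949/27888582495 ≈ -1.3931e-8*I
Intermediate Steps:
N(r, F) = -2 + F
g(b) = 23*b (g(b) = (-2 + 25)*b = 23*b)
c(k) = (-934 + k)*(721 + k)
G = I*√150949 (G = √(-166750 + 23*687) = √(-166750 + 15801) = √(-150949) = I*√150949 ≈ 388.52*I)
1/(((293533 - 1*(-101946)) + c(795))*G) = 1/(((293533 - 1*(-101946)) + (-673414 + 795² - 213*795))*((I*√150949))) = (-I*√150949/150949)/((293533 + 101946) + (-673414 + 632025 - 169335)) = (-I*√150949/150949)/(395479 - 210724) = (-I*√150949/150949)/184755 = -I*√150949/27888582495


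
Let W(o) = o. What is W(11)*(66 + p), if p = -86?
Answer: -220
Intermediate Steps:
W(11)*(66 + p) = 11*(66 - 86) = 11*(-20) = -220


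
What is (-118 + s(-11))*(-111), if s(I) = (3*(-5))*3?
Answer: 18093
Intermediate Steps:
s(I) = -45 (s(I) = -15*3 = -45)
(-118 + s(-11))*(-111) = (-118 - 45)*(-111) = -163*(-111) = 18093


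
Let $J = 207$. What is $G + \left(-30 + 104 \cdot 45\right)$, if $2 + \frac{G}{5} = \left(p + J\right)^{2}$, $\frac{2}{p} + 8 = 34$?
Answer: $\frac{37018480}{169} \approx 2.1904 \cdot 10^{5}$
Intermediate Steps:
$p = \frac{1}{13}$ ($p = \frac{2}{-8 + 34} = \frac{2}{26} = 2 \cdot \frac{1}{26} = \frac{1}{13} \approx 0.076923$)
$G = \frac{36232630}{169}$ ($G = -10 + 5 \left(\frac{1}{13} + 207\right)^{2} = -10 + 5 \left(\frac{2692}{13}\right)^{2} = -10 + 5 \cdot \frac{7246864}{169} = -10 + \frac{36234320}{169} = \frac{36232630}{169} \approx 2.1439 \cdot 10^{5}$)
$G + \left(-30 + 104 \cdot 45\right) = \frac{36232630}{169} + \left(-30 + 104 \cdot 45\right) = \frac{36232630}{169} + \left(-30 + 4680\right) = \frac{36232630}{169} + 4650 = \frac{37018480}{169}$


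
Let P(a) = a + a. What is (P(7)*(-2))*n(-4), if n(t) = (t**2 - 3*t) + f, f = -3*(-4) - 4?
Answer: -1008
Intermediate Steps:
P(a) = 2*a
f = 8 (f = 12 - 4 = 8)
n(t) = 8 + t**2 - 3*t (n(t) = (t**2 - 3*t) + 8 = 8 + t**2 - 3*t)
(P(7)*(-2))*n(-4) = ((2*7)*(-2))*(8 + (-4)**2 - 3*(-4)) = (14*(-2))*(8 + 16 + 12) = -28*36 = -1008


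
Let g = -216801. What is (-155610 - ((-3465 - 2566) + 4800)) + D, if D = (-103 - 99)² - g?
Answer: 103226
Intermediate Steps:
D = 257605 (D = (-103 - 99)² - 1*(-216801) = (-202)² + 216801 = 40804 + 216801 = 257605)
(-155610 - ((-3465 - 2566) + 4800)) + D = (-155610 - ((-3465 - 2566) + 4800)) + 257605 = (-155610 - (-6031 + 4800)) + 257605 = (-155610 - 1*(-1231)) + 257605 = (-155610 + 1231) + 257605 = -154379 + 257605 = 103226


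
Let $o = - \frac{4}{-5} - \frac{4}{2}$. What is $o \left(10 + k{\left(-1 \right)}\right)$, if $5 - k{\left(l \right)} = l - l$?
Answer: $-18$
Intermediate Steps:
$k{\left(l \right)} = 5$ ($k{\left(l \right)} = 5 - \left(l - l\right) = 5 - 0 = 5 + 0 = 5$)
$o = - \frac{6}{5}$ ($o = \left(-4\right) \left(- \frac{1}{5}\right) - 2 = \frac{4}{5} - 2 = - \frac{6}{5} \approx -1.2$)
$o \left(10 + k{\left(-1 \right)}\right) = - \frac{6 \left(10 + 5\right)}{5} = \left(- \frac{6}{5}\right) 15 = -18$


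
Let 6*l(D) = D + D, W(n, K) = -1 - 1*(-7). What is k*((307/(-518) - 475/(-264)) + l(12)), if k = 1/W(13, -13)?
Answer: 356005/410256 ≈ 0.86776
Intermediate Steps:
W(n, K) = 6 (W(n, K) = -1 + 7 = 6)
l(D) = D/3 (l(D) = (D + D)/6 = (2*D)/6 = D/3)
k = ⅙ (k = 1/6 = ⅙ ≈ 0.16667)
k*((307/(-518) - 475/(-264)) + l(12)) = ((307/(-518) - 475/(-264)) + (⅓)*12)/6 = ((307*(-1/518) - 475*(-1/264)) + 4)/6 = ((-307/518 + 475/264) + 4)/6 = (82501/68376 + 4)/6 = (⅙)*(356005/68376) = 356005/410256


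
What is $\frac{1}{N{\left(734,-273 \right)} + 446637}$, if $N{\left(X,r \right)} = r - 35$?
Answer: $\frac{1}{446329} \approx 2.2405 \cdot 10^{-6}$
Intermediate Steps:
$N{\left(X,r \right)} = -35 + r$ ($N{\left(X,r \right)} = r - 35 = -35 + r$)
$\frac{1}{N{\left(734,-273 \right)} + 446637} = \frac{1}{\left(-35 - 273\right) + 446637} = \frac{1}{-308 + 446637} = \frac{1}{446329}$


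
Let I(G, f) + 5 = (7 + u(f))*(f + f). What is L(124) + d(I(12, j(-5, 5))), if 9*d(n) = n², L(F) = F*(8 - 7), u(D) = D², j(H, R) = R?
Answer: 11149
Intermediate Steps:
I(G, f) = -5 + 2*f*(7 + f²) (I(G, f) = -5 + (7 + f²)*(f + f) = -5 + (7 + f²)*(2*f) = -5 + 2*f*(7 + f²))
L(F) = F (L(F) = F*1 = F)
d(n) = n²/9
L(124) + d(I(12, j(-5, 5))) = 124 + (-5 + 2*5³ + 14*5)²/9 = 124 + (-5 + 2*125 + 70)²/9 = 124 + (-5 + 250 + 70)²/9 = 124 + (⅑)*315² = 124 + (⅑)*99225 = 124 + 11025 = 11149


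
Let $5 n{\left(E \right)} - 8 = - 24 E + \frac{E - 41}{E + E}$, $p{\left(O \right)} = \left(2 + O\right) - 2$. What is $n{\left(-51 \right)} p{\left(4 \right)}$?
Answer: $\frac{251512}{255} \approx 986.32$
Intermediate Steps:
$p{\left(O \right)} = O$
$n{\left(E \right)} = \frac{8}{5} - \frac{24 E}{5} + \frac{-41 + E}{10 E}$ ($n{\left(E \right)} = \frac{8}{5} + \frac{- 24 E + \frac{E - 41}{E + E}}{5} = \frac{8}{5} + \frac{- 24 E + \frac{-41 + E}{2 E}}{5} = \frac{8}{5} - \left(\frac{24 E}{5} - \frac{-41 + E}{10 E}\right) = \frac{8}{5} - \frac{24 E}{5} + \frac{-41 + E}{10 E}$)
$n{\left(-51 \right)} p{\left(4 \right)} = \frac{-41 - - 51 \left(-17 + 48 \left(-51\right)\right)}{10 \left(-51\right)} 4 = \frac{1}{10} \left(- \frac{1}{51}\right) \left(-41 - - 51 \left(-17 - 2448\right)\right) 4 = \frac{1}{10} \left(- \frac{1}{51}\right) \left(-41 - \left(-51\right) \left(-2465\right)\right) 4 = \frac{1}{10} \left(- \frac{1}{51}\right) \left(-41 - 125715\right) 4 = \frac{1}{10} \left(- \frac{1}{51}\right) \left(-125756\right) 4 = \frac{62878}{255} \cdot 4 = \frac{251512}{255}$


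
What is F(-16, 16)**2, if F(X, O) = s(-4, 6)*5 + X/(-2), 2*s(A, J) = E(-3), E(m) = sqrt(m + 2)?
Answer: 231/4 + 40*I ≈ 57.75 + 40.0*I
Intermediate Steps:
E(m) = sqrt(2 + m)
s(A, J) = I/2 (s(A, J) = sqrt(2 - 3)/2 = sqrt(-1)/2 = I/2)
F(X, O) = -X/2 + 5*I/2 (F(X, O) = (I/2)*5 + X/(-2) = 5*I/2 + X*(-1/2) = 5*I/2 - X/2 = -X/2 + 5*I/2)
F(-16, 16)**2 = (-1/2*(-16) + 5*I/2)**2 = (8 + 5*I/2)**2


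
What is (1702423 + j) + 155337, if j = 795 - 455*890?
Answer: 1453605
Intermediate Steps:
j = -404155 (j = 795 - 404950 = -404155)
(1702423 + j) + 155337 = (1702423 - 404155) + 155337 = 1298268 + 155337 = 1453605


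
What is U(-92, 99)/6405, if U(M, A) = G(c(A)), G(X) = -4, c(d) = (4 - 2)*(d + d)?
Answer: -4/6405 ≈ -0.00062451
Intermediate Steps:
c(d) = 4*d (c(d) = 2*(2*d) = 4*d)
U(M, A) = -4
U(-92, 99)/6405 = -4/6405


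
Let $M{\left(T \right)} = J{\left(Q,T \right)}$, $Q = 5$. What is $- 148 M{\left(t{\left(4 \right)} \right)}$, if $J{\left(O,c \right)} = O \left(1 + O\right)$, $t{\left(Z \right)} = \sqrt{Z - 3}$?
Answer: $-4440$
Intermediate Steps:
$t{\left(Z \right)} = \sqrt{-3 + Z}$
$M{\left(T \right)} = 30$ ($M{\left(T \right)} = 5 \left(1 + 5\right) = 5 \cdot 6 = 30$)
$- 148 M{\left(t{\left(4 \right)} \right)} = \left(-148\right) 30 = -4440$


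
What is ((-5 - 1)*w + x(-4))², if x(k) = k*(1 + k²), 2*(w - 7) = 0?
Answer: 12100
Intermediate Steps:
w = 7 (w = 7 + (½)*0 = 7 + 0 = 7)
((-5 - 1)*w + x(-4))² = ((-5 - 1)*7 + (-4 + (-4)³))² = (-6*7 + (-4 - 64))² = (-42 - 68)² = (-110)² = 12100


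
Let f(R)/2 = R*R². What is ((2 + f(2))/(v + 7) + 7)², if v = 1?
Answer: 1369/16 ≈ 85.563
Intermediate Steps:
f(R) = 2*R³ (f(R) = 2*(R*R²) = 2*R³)
((2 + f(2))/(v + 7) + 7)² = ((2 + 2*2³)/(1 + 7) + 7)² = ((2 + 2*8)/8 + 7)² = ((2 + 16)*(⅛) + 7)² = (18*(⅛) + 7)² = (9/4 + 7)² = (37/4)² = 1369/16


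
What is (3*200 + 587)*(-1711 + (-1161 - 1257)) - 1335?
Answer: -4902458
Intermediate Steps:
(3*200 + 587)*(-1711 + (-1161 - 1257)) - 1335 = (600 + 587)*(-1711 - 2418) - 1335 = 1187*(-4129) - 1335 = -4901123 - 1335 = -4902458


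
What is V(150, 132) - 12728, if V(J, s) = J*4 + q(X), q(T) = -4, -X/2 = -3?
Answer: -12132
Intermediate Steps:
X = 6 (X = -2*(-3) = 6)
V(J, s) = -4 + 4*J (V(J, s) = J*4 - 4 = 4*J - 4 = -4 + 4*J)
V(150, 132) - 12728 = (-4 + 4*150) - 12728 = (-4 + 600) - 12728 = 596 - 12728 = -12132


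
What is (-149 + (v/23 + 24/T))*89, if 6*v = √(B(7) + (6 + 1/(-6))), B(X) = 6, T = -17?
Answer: -227573/17 + 89*√426/828 ≈ -13384.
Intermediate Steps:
v = √426/36 (v = √(6 + (6 + 1/(-6)))/6 = √(6 + (6 - ⅙))/6 = √(6 + 35/6)/6 = √(71/6)/6 = (√426/6)/6 = √426/36 ≈ 0.57333)
(-149 + (v/23 + 24/T))*89 = (-149 + ((√426/36)/23 + 24/(-17)))*89 = (-149 + ((√426/36)*(1/23) + 24*(-1/17)))*89 = (-149 + (√426/828 - 24/17))*89 = (-149 + (-24/17 + √426/828))*89 = (-2557/17 + √426/828)*89 = -227573/17 + 89*√426/828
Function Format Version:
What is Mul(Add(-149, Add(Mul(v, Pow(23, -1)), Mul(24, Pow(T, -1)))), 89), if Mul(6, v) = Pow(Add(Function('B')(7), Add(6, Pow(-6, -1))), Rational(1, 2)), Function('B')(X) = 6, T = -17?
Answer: Add(Rational(-227573, 17), Mul(Rational(89, 828), Pow(426, Rational(1, 2)))) ≈ -13384.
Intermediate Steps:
v = Mul(Rational(1, 36), Pow(426, Rational(1, 2))) (v = Mul(Rational(1, 6), Pow(Add(6, Add(6, Pow(-6, -1))), Rational(1, 2))) = Mul(Rational(1, 6), Pow(Add(6, Add(6, Rational(-1, 6))), Rational(1, 2))) = Mul(Rational(1, 6), Pow(Add(6, Rational(35, 6)), Rational(1, 2))) = Mul(Rational(1, 6), Pow(Rational(71, 6), Rational(1, 2))) = Mul(Rational(1, 6), Mul(Rational(1, 6), Pow(426, Rational(1, 2)))) = Mul(Rational(1, 36), Pow(426, Rational(1, 2))) ≈ 0.57333)
Mul(Add(-149, Add(Mul(v, Pow(23, -1)), Mul(24, Pow(T, -1)))), 89) = Mul(Add(-149, Add(Mul(Mul(Rational(1, 36), Pow(426, Rational(1, 2))), Pow(23, -1)), Mul(24, Pow(-17, -1)))), 89) = Mul(Add(-149, Add(Mul(Mul(Rational(1, 36), Pow(426, Rational(1, 2))), Rational(1, 23)), Mul(24, Rational(-1, 17)))), 89) = Mul(Add(-149, Add(Mul(Rational(1, 828), Pow(426, Rational(1, 2))), Rational(-24, 17))), 89) = Mul(Add(-149, Add(Rational(-24, 17), Mul(Rational(1, 828), Pow(426, Rational(1, 2))))), 89) = Mul(Add(Rational(-2557, 17), Mul(Rational(1, 828), Pow(426, Rational(1, 2)))), 89) = Add(Rational(-227573, 17), Mul(Rational(89, 828), Pow(426, Rational(1, 2))))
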